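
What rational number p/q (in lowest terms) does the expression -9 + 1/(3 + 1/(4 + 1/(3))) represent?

Start with 3.
4 + 1/(3/1) = 4 + 1/3 = 13/3
3 + 1/(13/3) = 3 + 3/13 = 42/13
-9 + 1/(42/13) = -9 + 13/42 = -365/42

-365/42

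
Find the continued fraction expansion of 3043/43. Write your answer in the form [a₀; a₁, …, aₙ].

Repeatedly divide and take the remainder:
3043 = 70·43 + 33, so a_0 = 70
43 = 1·33 + 10, so a_1 = 1
33 = 3·10 + 3, so a_2 = 3
10 = 3·3 + 1, so a_3 = 3
3 = 3·1 + 0, so a_4 = 3

[70; 1, 3, 3, 3]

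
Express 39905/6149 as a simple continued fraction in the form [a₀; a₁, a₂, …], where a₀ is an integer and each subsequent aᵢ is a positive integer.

Repeatedly divide and take the remainder:
39905 = 6·6149 + 3011, so a_0 = 6
6149 = 2·3011 + 127, so a_1 = 2
3011 = 23·127 + 90, so a_2 = 23
127 = 1·90 + 37, so a_3 = 1
90 = 2·37 + 16, so a_4 = 2
37 = 2·16 + 5, so a_5 = 2
16 = 3·5 + 1, so a_6 = 3
5 = 5·1 + 0, so a_7 = 5

[6; 2, 23, 1, 2, 2, 3, 5]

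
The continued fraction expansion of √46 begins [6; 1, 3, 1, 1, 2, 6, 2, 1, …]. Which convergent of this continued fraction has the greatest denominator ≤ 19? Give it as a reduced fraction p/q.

61/9

a_0 = 6: 6/1  (≤ bound)
a_1 = 1: 7/1  (≤ bound)
a_2 = 3: 27/4  (≤ bound)
a_3 = 1: 34/5  (≤ bound)
a_4 = 1: 61/9  (≤ bound)
a_5 = 2: 156/23  (> 19, stop)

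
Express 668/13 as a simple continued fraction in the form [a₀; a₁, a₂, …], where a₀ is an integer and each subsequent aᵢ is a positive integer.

Repeatedly divide and take the remainder:
⌊668/13⌋ = 51, remainder 5
⌊13/5⌋ = 2, remainder 3
⌊5/3⌋ = 1, remainder 2
⌊3/2⌋ = 1, remainder 1
⌊2/1⌋ = 2, remainder 0

[51; 2, 1, 1, 2]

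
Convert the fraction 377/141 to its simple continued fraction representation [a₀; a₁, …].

⌊377/141⌋ = 2, remainder 95
⌊141/95⌋ = 1, remainder 46
⌊95/46⌋ = 2, remainder 3
⌊46/3⌋ = 15, remainder 1
⌊3/1⌋ = 3, remainder 0

[2; 1, 2, 15, 3]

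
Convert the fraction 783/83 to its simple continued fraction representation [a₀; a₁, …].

[9; 2, 3, 3, 1, 2]

Run the Euclidean algorithm, recording each quotient:
783 ÷ 83 → quotient 9, remainder 36
83 ÷ 36 → quotient 2, remainder 11
36 ÷ 11 → quotient 3, remainder 3
11 ÷ 3 → quotient 3, remainder 2
3 ÷ 2 → quotient 1, remainder 1
2 ÷ 1 → quotient 2, remainder 0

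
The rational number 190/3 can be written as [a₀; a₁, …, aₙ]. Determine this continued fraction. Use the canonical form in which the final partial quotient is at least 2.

⌊190/3⌋ = 63, remainder 1
⌊3/1⌋ = 3, remainder 0

[63; 3]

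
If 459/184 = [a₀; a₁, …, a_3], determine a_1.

2

⌊459/184⌋ = 2, remainder 91
⌊184/91⌋ = 2, remainder 2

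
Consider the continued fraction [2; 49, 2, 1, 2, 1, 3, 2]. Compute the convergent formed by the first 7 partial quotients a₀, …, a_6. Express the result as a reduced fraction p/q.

a_0 = 2: 2/1
a_1 = 49: 99/49
a_2 = 2: 200/99
a_3 = 1: 299/148
a_4 = 2: 798/395
a_5 = 1: 1097/543
a_6 = 3: 4089/2024

4089/2024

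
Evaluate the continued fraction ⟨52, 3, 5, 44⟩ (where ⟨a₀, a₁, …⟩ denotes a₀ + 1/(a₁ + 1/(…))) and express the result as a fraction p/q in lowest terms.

36985/707

a_0 = 52: 52/1
a_1 = 3: 157/3
a_2 = 5: 837/16
a_3 = 44: 36985/707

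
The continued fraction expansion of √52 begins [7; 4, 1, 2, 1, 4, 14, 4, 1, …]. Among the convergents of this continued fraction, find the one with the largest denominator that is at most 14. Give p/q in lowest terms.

a_0 = 7: 7/1  (≤ bound)
a_1 = 4: 29/4  (≤ bound)
a_2 = 1: 36/5  (≤ bound)
a_3 = 2: 101/14  (≤ bound)
a_4 = 1: 137/19  (> 14, stop)

101/14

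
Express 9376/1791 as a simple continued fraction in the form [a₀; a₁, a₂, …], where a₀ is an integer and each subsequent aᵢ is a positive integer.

9376 = 5·1791 + 421, so a_0 = 5
1791 = 4·421 + 107, so a_1 = 4
421 = 3·107 + 100, so a_2 = 3
107 = 1·100 + 7, so a_3 = 1
100 = 14·7 + 2, so a_4 = 14
7 = 3·2 + 1, so a_5 = 3
2 = 2·1 + 0, so a_6 = 2

[5; 4, 3, 1, 14, 3, 2]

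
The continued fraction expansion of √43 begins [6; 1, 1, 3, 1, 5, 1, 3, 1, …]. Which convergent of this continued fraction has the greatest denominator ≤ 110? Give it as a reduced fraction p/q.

400/61

a_0 = 6: 6/1  (≤ bound)
a_1 = 1: 7/1  (≤ bound)
a_2 = 1: 13/2  (≤ bound)
a_3 = 3: 46/7  (≤ bound)
a_4 = 1: 59/9  (≤ bound)
a_5 = 5: 341/52  (≤ bound)
a_6 = 1: 400/61  (≤ bound)
a_7 = 3: 1541/235  (> 110, stop)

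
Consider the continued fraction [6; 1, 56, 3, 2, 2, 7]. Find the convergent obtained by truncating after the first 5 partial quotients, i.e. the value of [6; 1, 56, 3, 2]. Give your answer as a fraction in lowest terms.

a_0 = 6: 6/1
a_1 = 1: 7/1
a_2 = 56: 398/57
a_3 = 3: 1201/172
a_4 = 2: 2800/401

2800/401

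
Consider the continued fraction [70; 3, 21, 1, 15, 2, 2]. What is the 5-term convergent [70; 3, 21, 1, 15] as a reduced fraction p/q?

75181/1069

Start with 15.
1 + 1/(15/1) = 1 + 1/15 = 16/15
21 + 1/(16/15) = 21 + 15/16 = 351/16
3 + 1/(351/16) = 3 + 16/351 = 1069/351
70 + 1/(1069/351) = 70 + 351/1069 = 75181/1069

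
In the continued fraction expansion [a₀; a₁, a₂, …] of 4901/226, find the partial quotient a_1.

Apply division with remainder until the remainder is 0:
4901 = 21·226 + 155, so a_0 = 21
226 = 1·155 + 71, so a_1 = 1

1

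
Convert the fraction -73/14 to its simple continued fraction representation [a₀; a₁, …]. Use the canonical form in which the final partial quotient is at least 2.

-73 ÷ 14 → quotient -6, remainder 11
14 ÷ 11 → quotient 1, remainder 3
11 ÷ 3 → quotient 3, remainder 2
3 ÷ 2 → quotient 1, remainder 1
2 ÷ 1 → quotient 2, remainder 0

[-6; 1, 3, 1, 2]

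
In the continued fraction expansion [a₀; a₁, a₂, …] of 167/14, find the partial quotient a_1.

Repeatedly divide and take the remainder:
167 ÷ 14 → quotient 11, remainder 13
14 ÷ 13 → quotient 1, remainder 1

1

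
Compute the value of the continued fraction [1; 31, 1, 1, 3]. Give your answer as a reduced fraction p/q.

Start with 3.
1 + 1/(3/1) = 1 + 1/3 = 4/3
1 + 1/(4/3) = 1 + 3/4 = 7/4
31 + 1/(7/4) = 31 + 4/7 = 221/7
1 + 1/(221/7) = 1 + 7/221 = 228/221

228/221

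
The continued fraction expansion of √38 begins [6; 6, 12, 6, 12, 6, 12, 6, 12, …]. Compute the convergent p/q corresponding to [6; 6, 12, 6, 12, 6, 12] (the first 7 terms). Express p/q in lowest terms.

2463306/399601

Start with 12.
6 + 1/(12/1) = 6 + 1/12 = 73/12
12 + 1/(73/12) = 12 + 12/73 = 888/73
6 + 1/(888/73) = 6 + 73/888 = 5401/888
12 + 1/(5401/888) = 12 + 888/5401 = 65700/5401
6 + 1/(65700/5401) = 6 + 5401/65700 = 399601/65700
6 + 1/(399601/65700) = 6 + 65700/399601 = 2463306/399601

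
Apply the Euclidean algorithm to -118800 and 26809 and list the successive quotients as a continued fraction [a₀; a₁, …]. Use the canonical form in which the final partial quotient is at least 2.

[-5; 1, 1, 3, 7, 15, 3, 11]

⌊-118800/26809⌋ = -5, remainder 15245
⌊26809/15245⌋ = 1, remainder 11564
⌊15245/11564⌋ = 1, remainder 3681
⌊11564/3681⌋ = 3, remainder 521
⌊3681/521⌋ = 7, remainder 34
⌊521/34⌋ = 15, remainder 11
⌊34/11⌋ = 3, remainder 1
⌊11/1⌋ = 11, remainder 0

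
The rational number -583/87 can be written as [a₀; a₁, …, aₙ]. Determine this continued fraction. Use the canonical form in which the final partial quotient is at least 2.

[-7; 3, 2, 1, 8]

Apply division with remainder until the remainder is 0:
-583 = -7·87 + 26, so a_0 = -7
87 = 3·26 + 9, so a_1 = 3
26 = 2·9 + 8, so a_2 = 2
9 = 1·8 + 1, so a_3 = 1
8 = 8·1 + 0, so a_4 = 8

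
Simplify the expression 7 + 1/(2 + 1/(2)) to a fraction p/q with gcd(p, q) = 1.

37/5

Start with 2.
2 + 1/(2/1) = 2 + 1/2 = 5/2
7 + 1/(5/2) = 7 + 2/5 = 37/5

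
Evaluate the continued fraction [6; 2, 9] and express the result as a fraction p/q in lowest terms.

123/19

a_0 = 6: 6/1
a_1 = 2: 13/2
a_2 = 9: 123/19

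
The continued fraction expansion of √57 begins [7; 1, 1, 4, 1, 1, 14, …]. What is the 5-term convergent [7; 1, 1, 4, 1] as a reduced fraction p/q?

83/11

Start with 1.
4 + 1/(1/1) = 4 + 1/1 = 5/1
1 + 1/(5/1) = 1 + 1/5 = 6/5
1 + 1/(6/5) = 1 + 5/6 = 11/6
7 + 1/(11/6) = 7 + 6/11 = 83/11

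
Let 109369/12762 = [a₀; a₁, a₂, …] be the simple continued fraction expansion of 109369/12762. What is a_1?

1

109369 ÷ 12762 → quotient 8, remainder 7273
12762 ÷ 7273 → quotient 1, remainder 5489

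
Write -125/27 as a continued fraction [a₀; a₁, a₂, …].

[-5; 2, 1, 2, 3]

-125 = -5·27 + 10, so a_0 = -5
27 = 2·10 + 7, so a_1 = 2
10 = 1·7 + 3, so a_2 = 1
7 = 2·3 + 1, so a_3 = 2
3 = 3·1 + 0, so a_4 = 3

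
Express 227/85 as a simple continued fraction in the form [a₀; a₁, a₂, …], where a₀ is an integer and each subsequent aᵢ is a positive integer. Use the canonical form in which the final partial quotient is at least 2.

[2; 1, 2, 28]

227 = 2·85 + 57, so a_0 = 2
85 = 1·57 + 28, so a_1 = 1
57 = 2·28 + 1, so a_2 = 2
28 = 28·1 + 0, so a_3 = 28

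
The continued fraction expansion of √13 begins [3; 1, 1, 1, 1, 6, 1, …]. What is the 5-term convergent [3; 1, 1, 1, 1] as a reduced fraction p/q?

Use the convergent recurrence hₖ = aₖ·hₖ₋₁ + hₖ₋₂ (and likewise for the denominators kₖ):
a_0 = 3: 3/1
a_1 = 1: 4/1
a_2 = 1: 7/2
a_3 = 1: 11/3
a_4 = 1: 18/5

18/5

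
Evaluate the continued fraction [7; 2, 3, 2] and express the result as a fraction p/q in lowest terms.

119/16

a_0 = 7: 7/1
a_1 = 2: 15/2
a_2 = 3: 52/7
a_3 = 2: 119/16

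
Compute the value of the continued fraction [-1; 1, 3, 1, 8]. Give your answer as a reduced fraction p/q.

Start with 8.
1 + 1/(8/1) = 1 + 1/8 = 9/8
3 + 1/(9/8) = 3 + 8/9 = 35/9
1 + 1/(35/9) = 1 + 9/35 = 44/35
-1 + 1/(44/35) = -1 + 35/44 = -9/44

-9/44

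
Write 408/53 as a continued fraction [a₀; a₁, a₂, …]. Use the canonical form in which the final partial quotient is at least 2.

Apply division with remainder until the remainder is 0:
⌊408/53⌋ = 7, remainder 37
⌊53/37⌋ = 1, remainder 16
⌊37/16⌋ = 2, remainder 5
⌊16/5⌋ = 3, remainder 1
⌊5/1⌋ = 5, remainder 0

[7; 1, 2, 3, 5]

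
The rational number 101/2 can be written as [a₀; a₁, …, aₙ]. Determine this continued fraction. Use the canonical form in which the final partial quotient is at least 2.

Apply division with remainder until the remainder is 0:
101 ÷ 2 → quotient 50, remainder 1
2 ÷ 1 → quotient 2, remainder 0

[50; 2]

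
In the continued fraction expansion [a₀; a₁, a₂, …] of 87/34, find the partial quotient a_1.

1

Repeatedly divide and take the remainder:
87 ÷ 34 → quotient 2, remainder 19
34 ÷ 19 → quotient 1, remainder 15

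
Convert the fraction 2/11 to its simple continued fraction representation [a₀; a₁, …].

2 = 0·11 + 2, so a_0 = 0
11 = 5·2 + 1, so a_1 = 5
2 = 2·1 + 0, so a_2 = 2

[0; 5, 2]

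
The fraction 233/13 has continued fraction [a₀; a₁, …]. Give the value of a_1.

⌊233/13⌋ = 17, remainder 12
⌊13/12⌋ = 1, remainder 1

1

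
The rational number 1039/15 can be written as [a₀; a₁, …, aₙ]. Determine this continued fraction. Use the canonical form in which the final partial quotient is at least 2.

1039 = 69·15 + 4, so a_0 = 69
15 = 3·4 + 3, so a_1 = 3
4 = 1·3 + 1, so a_2 = 1
3 = 3·1 + 0, so a_3 = 3

[69; 3, 1, 3]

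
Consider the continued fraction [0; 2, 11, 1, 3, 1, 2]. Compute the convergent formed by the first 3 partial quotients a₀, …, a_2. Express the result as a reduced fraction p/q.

Collapse the nested fraction from the inside out:
Start with 11.
2 + 1/(11/1) = 2 + 1/11 = 23/11
0 + 1/(23/11) = 0 + 11/23 = 11/23

11/23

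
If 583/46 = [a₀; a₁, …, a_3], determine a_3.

15

Repeatedly divide and take the remainder:
⌊583/46⌋ = 12, remainder 31
⌊46/31⌋ = 1, remainder 15
⌊31/15⌋ = 2, remainder 1
⌊15/1⌋ = 15, remainder 0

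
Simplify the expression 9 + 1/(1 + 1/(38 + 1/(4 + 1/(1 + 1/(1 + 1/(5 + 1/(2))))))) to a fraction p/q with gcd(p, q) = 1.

42641/4275

Starting at the tail and folding back:
Start with 2.
5 + 1/(2/1) = 5 + 1/2 = 11/2
1 + 1/(11/2) = 1 + 2/11 = 13/11
1 + 1/(13/11) = 1 + 11/13 = 24/13
4 + 1/(24/13) = 4 + 13/24 = 109/24
38 + 1/(109/24) = 38 + 24/109 = 4166/109
1 + 1/(4166/109) = 1 + 109/4166 = 4275/4166
9 + 1/(4275/4166) = 9 + 4166/4275 = 42641/4275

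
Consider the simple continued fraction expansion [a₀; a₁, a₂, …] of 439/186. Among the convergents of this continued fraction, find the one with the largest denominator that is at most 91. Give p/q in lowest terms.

a_0 = 2: 2/1  (≤ bound)
a_1 = 2: 5/2  (≤ bound)
a_2 = 1: 7/3  (≤ bound)
a_3 = 3: 26/11  (≤ bound)
a_4 = 2: 59/25  (≤ bound)
a_5 = 7: 439/186  (> 91, stop)

59/25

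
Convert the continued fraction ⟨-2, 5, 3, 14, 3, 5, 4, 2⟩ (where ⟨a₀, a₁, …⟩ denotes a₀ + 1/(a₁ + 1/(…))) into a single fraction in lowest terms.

-63613/35102

Use the convergent recurrence hₖ = aₖ·hₖ₋₁ + hₖ₋₂ (and likewise for the denominators kₖ):
a_0 = -2: -2/1
a_1 = 5: -9/5
a_2 = 3: -29/16
a_3 = 14: -415/229
a_4 = 3: -1274/703
a_5 = 5: -6785/3744
a_6 = 4: -28414/15679
a_7 = 2: -63613/35102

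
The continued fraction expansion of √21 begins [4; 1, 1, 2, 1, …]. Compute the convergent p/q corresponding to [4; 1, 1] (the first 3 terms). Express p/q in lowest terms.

Build up convergents one term at a time:
a_0 = 4: 4/1
a_1 = 1: 5/1
a_2 = 1: 9/2

9/2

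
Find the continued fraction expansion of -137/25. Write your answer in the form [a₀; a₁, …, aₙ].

-137 ÷ 25 → quotient -6, remainder 13
25 ÷ 13 → quotient 1, remainder 12
13 ÷ 12 → quotient 1, remainder 1
12 ÷ 1 → quotient 12, remainder 0

[-6; 1, 1, 12]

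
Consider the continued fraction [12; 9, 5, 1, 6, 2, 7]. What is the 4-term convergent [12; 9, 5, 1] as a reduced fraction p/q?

666/55

Use the convergent recurrence hₖ = aₖ·hₖ₋₁ + hₖ₋₂ (and likewise for the denominators kₖ):
a_0 = 12: 12/1
a_1 = 9: 109/9
a_2 = 5: 557/46
a_3 = 1: 666/55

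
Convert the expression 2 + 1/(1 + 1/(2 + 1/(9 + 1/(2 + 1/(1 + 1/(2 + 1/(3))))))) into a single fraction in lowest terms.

Start with 3.
2 + 1/(3/1) = 2 + 1/3 = 7/3
1 + 1/(7/3) = 1 + 3/7 = 10/7
2 + 1/(10/7) = 2 + 7/10 = 27/10
9 + 1/(27/10) = 9 + 10/27 = 253/27
2 + 1/(253/27) = 2 + 27/253 = 533/253
1 + 1/(533/253) = 1 + 253/533 = 786/533
2 + 1/(786/533) = 2 + 533/786 = 2105/786

2105/786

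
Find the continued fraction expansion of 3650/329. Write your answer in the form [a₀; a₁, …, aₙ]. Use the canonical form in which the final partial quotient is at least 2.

[11; 10, 1, 1, 1, 1, 2, 2]

Apply division with remainder until the remainder is 0:
⌊3650/329⌋ = 11, remainder 31
⌊329/31⌋ = 10, remainder 19
⌊31/19⌋ = 1, remainder 12
⌊19/12⌋ = 1, remainder 7
⌊12/7⌋ = 1, remainder 5
⌊7/5⌋ = 1, remainder 2
⌊5/2⌋ = 2, remainder 1
⌊2/1⌋ = 2, remainder 0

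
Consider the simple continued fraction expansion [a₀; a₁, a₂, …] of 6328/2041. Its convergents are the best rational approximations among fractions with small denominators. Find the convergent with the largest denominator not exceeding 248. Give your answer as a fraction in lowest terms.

a_0 = 3: 3/1  (≤ bound)
a_1 = 9: 28/9  (≤ bound)
a_2 = 1: 31/10  (≤ bound)
a_3 = 21: 679/219  (≤ bound)
a_4 = 1: 710/229  (≤ bound)
a_5 = 3: 2809/906  (> 248, stop)

710/229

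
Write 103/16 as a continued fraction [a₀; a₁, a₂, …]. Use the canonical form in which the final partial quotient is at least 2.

103 = 6·16 + 7, so a_0 = 6
16 = 2·7 + 2, so a_1 = 2
7 = 3·2 + 1, so a_2 = 3
2 = 2·1 + 0, so a_3 = 2

[6; 2, 3, 2]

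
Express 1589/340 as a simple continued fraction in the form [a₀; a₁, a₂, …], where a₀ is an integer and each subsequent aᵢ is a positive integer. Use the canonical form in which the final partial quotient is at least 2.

[4; 1, 2, 15, 1, 6]

1589 ÷ 340 → quotient 4, remainder 229
340 ÷ 229 → quotient 1, remainder 111
229 ÷ 111 → quotient 2, remainder 7
111 ÷ 7 → quotient 15, remainder 6
7 ÷ 6 → quotient 1, remainder 1
6 ÷ 1 → quotient 6, remainder 0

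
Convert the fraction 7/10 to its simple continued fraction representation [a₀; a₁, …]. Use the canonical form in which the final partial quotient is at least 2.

Repeatedly divide and take the remainder:
⌊7/10⌋ = 0, remainder 7
⌊10/7⌋ = 1, remainder 3
⌊7/3⌋ = 2, remainder 1
⌊3/1⌋ = 3, remainder 0

[0; 1, 2, 3]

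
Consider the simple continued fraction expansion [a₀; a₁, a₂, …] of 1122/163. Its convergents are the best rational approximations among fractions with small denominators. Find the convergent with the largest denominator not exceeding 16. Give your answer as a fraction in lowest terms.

List convergents until the denominator exceeds the bound:
a_0 = 6: 6/1  (≤ bound)
a_1 = 1: 7/1  (≤ bound)
a_2 = 7: 55/8  (≤ bound)
a_3 = 1: 62/9  (≤ bound)
a_4 = 1: 117/17  (> 16, stop)

62/9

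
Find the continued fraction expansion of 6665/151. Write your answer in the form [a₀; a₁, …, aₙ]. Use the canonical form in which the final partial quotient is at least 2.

[44; 7, 5, 4]

Repeatedly divide and take the remainder:
6665 = 44·151 + 21, so a_0 = 44
151 = 7·21 + 4, so a_1 = 7
21 = 5·4 + 1, so a_2 = 5
4 = 4·1 + 0, so a_3 = 4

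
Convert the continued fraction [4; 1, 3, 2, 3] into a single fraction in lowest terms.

148/31

Collapse the nested fraction from the inside out:
Start with 3.
2 + 1/(3/1) = 2 + 1/3 = 7/3
3 + 1/(7/3) = 3 + 3/7 = 24/7
1 + 1/(24/7) = 1 + 7/24 = 31/24
4 + 1/(31/24) = 4 + 24/31 = 148/31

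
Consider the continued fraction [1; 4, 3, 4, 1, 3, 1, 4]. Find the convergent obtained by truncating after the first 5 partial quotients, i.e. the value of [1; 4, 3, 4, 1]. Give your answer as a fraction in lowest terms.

85/69

Start with 1.
4 + 1/(1/1) = 4 + 1/1 = 5/1
3 + 1/(5/1) = 3 + 1/5 = 16/5
4 + 1/(16/5) = 4 + 5/16 = 69/16
1 + 1/(69/16) = 1 + 16/69 = 85/69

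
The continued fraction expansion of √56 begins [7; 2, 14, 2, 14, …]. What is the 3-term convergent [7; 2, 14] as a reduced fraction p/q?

Start with 14.
2 + 1/(14/1) = 2 + 1/14 = 29/14
7 + 1/(29/14) = 7 + 14/29 = 217/29

217/29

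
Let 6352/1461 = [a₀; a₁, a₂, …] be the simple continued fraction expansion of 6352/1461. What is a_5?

1

⌊6352/1461⌋ = 4, remainder 508
⌊1461/508⌋ = 2, remainder 445
⌊508/445⌋ = 1, remainder 63
⌊445/63⌋ = 7, remainder 4
⌊63/4⌋ = 15, remainder 3
⌊4/3⌋ = 1, remainder 1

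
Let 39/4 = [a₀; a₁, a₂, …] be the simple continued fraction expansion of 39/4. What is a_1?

Run the Euclidean algorithm, recording each quotient:
39 ÷ 4 → quotient 9, remainder 3
4 ÷ 3 → quotient 1, remainder 1

1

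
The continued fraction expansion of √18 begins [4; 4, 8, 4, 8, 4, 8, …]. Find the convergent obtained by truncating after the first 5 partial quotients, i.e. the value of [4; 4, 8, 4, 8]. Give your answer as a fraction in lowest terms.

4756/1121

a_0 = 4: 4/1
a_1 = 4: 17/4
a_2 = 8: 140/33
a_3 = 4: 577/136
a_4 = 8: 4756/1121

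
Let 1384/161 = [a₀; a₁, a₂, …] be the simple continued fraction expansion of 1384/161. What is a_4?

10

Apply division with remainder until the remainder is 0:
1384 = 8·161 + 96, so a_0 = 8
161 = 1·96 + 65, so a_1 = 1
96 = 1·65 + 31, so a_2 = 1
65 = 2·31 + 3, so a_3 = 2
31 = 10·3 + 1, so a_4 = 10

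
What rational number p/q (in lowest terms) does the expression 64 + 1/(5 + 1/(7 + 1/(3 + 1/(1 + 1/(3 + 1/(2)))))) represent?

Starting at the tail and folding back:
Start with 2.
3 + 1/(2/1) = 3 + 1/2 = 7/2
1 + 1/(7/2) = 1 + 2/7 = 9/7
3 + 1/(9/7) = 3 + 7/9 = 34/9
7 + 1/(34/9) = 7 + 9/34 = 247/34
5 + 1/(247/34) = 5 + 34/247 = 1269/247
64 + 1/(1269/247) = 64 + 247/1269 = 81463/1269

81463/1269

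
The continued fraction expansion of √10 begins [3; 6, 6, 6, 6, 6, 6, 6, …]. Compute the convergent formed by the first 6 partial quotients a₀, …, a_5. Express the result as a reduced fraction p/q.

27379/8658

Collapse the nested fraction from the inside out:
Start with 6.
6 + 1/(6/1) = 6 + 1/6 = 37/6
6 + 1/(37/6) = 6 + 6/37 = 228/37
6 + 1/(228/37) = 6 + 37/228 = 1405/228
6 + 1/(1405/228) = 6 + 228/1405 = 8658/1405
3 + 1/(8658/1405) = 3 + 1405/8658 = 27379/8658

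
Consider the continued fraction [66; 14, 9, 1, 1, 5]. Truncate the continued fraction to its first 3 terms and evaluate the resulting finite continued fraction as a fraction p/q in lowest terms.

a_0 = 66: 66/1
a_1 = 14: 925/14
a_2 = 9: 8391/127

8391/127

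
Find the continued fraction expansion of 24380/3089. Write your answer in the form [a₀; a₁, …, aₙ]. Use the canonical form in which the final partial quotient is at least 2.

⌊24380/3089⌋ = 7, remainder 2757
⌊3089/2757⌋ = 1, remainder 332
⌊2757/332⌋ = 8, remainder 101
⌊332/101⌋ = 3, remainder 29
⌊101/29⌋ = 3, remainder 14
⌊29/14⌋ = 2, remainder 1
⌊14/1⌋ = 14, remainder 0

[7; 1, 8, 3, 3, 2, 14]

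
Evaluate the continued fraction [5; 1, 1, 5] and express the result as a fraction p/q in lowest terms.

61/11

Start with 5.
1 + 1/(5/1) = 1 + 1/5 = 6/5
1 + 1/(6/5) = 1 + 5/6 = 11/6
5 + 1/(11/6) = 5 + 6/11 = 61/11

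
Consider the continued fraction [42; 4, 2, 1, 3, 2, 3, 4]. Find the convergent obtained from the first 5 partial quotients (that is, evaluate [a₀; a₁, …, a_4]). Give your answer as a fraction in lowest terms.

2027/48

Collapse the nested fraction from the inside out:
Start with 3.
1 + 1/(3/1) = 1 + 1/3 = 4/3
2 + 1/(4/3) = 2 + 3/4 = 11/4
4 + 1/(11/4) = 4 + 4/11 = 48/11
42 + 1/(48/11) = 42 + 11/48 = 2027/48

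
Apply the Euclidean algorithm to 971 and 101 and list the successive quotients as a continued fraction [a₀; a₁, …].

Repeatedly divide and take the remainder:
971 = 9·101 + 62, so a_0 = 9
101 = 1·62 + 39, so a_1 = 1
62 = 1·39 + 23, so a_2 = 1
39 = 1·23 + 16, so a_3 = 1
23 = 1·16 + 7, so a_4 = 1
16 = 2·7 + 2, so a_5 = 2
7 = 3·2 + 1, so a_6 = 3
2 = 2·1 + 0, so a_7 = 2

[9; 1, 1, 1, 1, 2, 3, 2]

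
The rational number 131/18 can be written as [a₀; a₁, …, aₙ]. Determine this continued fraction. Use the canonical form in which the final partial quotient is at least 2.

[7; 3, 1, 1, 2]

131 ÷ 18 → quotient 7, remainder 5
18 ÷ 5 → quotient 3, remainder 3
5 ÷ 3 → quotient 1, remainder 2
3 ÷ 2 → quotient 1, remainder 1
2 ÷ 1 → quotient 2, remainder 0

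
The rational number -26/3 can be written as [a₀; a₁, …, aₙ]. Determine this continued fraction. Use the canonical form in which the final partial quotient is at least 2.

[-9; 3]

⌊-26/3⌋ = -9, remainder 1
⌊3/1⌋ = 3, remainder 0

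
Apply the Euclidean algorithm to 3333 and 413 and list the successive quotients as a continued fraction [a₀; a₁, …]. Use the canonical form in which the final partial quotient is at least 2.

⌊3333/413⌋ = 8, remainder 29
⌊413/29⌋ = 14, remainder 7
⌊29/7⌋ = 4, remainder 1
⌊7/1⌋ = 7, remainder 0

[8; 14, 4, 7]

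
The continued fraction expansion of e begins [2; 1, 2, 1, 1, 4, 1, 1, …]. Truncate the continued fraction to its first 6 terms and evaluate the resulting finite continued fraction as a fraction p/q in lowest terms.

87/32

Build up convergents one term at a time:
a_0 = 2: 2/1
a_1 = 1: 3/1
a_2 = 2: 8/3
a_3 = 1: 11/4
a_4 = 1: 19/7
a_5 = 4: 87/32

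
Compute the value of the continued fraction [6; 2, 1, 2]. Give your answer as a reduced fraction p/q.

a_0 = 6: 6/1
a_1 = 2: 13/2
a_2 = 1: 19/3
a_3 = 2: 51/8

51/8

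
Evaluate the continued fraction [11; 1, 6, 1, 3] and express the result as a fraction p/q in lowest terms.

368/31

Starting at the tail and folding back:
Start with 3.
1 + 1/(3/1) = 1 + 1/3 = 4/3
6 + 1/(4/3) = 6 + 3/4 = 27/4
1 + 1/(27/4) = 1 + 4/27 = 31/27
11 + 1/(31/27) = 11 + 27/31 = 368/31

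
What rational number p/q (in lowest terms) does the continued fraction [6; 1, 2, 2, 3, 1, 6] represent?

1409/210

Start with 6.
1 + 1/(6/1) = 1 + 1/6 = 7/6
3 + 1/(7/6) = 3 + 6/7 = 27/7
2 + 1/(27/7) = 2 + 7/27 = 61/27
2 + 1/(61/27) = 2 + 27/61 = 149/61
1 + 1/(149/61) = 1 + 61/149 = 210/149
6 + 1/(210/149) = 6 + 149/210 = 1409/210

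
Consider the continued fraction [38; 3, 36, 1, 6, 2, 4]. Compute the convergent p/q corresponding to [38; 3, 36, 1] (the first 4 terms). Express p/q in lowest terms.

Starting at the tail and folding back:
Start with 1.
36 + 1/(1/1) = 36 + 1/1 = 37/1
3 + 1/(37/1) = 3 + 1/37 = 112/37
38 + 1/(112/37) = 38 + 37/112 = 4293/112

4293/112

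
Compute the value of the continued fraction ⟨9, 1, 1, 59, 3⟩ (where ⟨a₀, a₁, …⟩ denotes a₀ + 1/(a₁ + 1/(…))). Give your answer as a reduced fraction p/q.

Start with 3.
59 + 1/(3/1) = 59 + 1/3 = 178/3
1 + 1/(178/3) = 1 + 3/178 = 181/178
1 + 1/(181/178) = 1 + 178/181 = 359/181
9 + 1/(359/181) = 9 + 181/359 = 3412/359

3412/359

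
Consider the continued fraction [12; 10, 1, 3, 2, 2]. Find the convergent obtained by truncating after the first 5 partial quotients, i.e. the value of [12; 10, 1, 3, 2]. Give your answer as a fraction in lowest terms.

1173/97

a_0 = 12: 12/1
a_1 = 10: 121/10
a_2 = 1: 133/11
a_3 = 3: 520/43
a_4 = 2: 1173/97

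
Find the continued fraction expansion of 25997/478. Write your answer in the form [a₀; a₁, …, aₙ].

Run the Euclidean algorithm, recording each quotient:
25997 = 54·478 + 185, so a_0 = 54
478 = 2·185 + 108, so a_1 = 2
185 = 1·108 + 77, so a_2 = 1
108 = 1·77 + 31, so a_3 = 1
77 = 2·31 + 15, so a_4 = 2
31 = 2·15 + 1, so a_5 = 2
15 = 15·1 + 0, so a_6 = 15

[54; 2, 1, 1, 2, 2, 15]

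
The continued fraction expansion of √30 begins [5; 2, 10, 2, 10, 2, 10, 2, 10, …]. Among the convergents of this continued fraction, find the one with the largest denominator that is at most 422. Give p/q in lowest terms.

a_0 = 5: 5/1  (≤ bound)
a_1 = 2: 11/2  (≤ bound)
a_2 = 10: 115/21  (≤ bound)
a_3 = 2: 241/44  (≤ bound)
a_4 = 10: 2525/461  (> 422, stop)

241/44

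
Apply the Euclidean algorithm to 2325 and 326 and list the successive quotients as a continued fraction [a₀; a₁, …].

[7; 7, 1, 1, 2, 1, 1, 3]

Run the Euclidean algorithm, recording each quotient:
2325 = 7·326 + 43, so a_0 = 7
326 = 7·43 + 25, so a_1 = 7
43 = 1·25 + 18, so a_2 = 1
25 = 1·18 + 7, so a_3 = 1
18 = 2·7 + 4, so a_4 = 2
7 = 1·4 + 3, so a_5 = 1
4 = 1·3 + 1, so a_6 = 1
3 = 3·1 + 0, so a_7 = 3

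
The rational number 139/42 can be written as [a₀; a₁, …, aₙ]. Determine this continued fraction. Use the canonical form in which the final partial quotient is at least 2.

Apply division with remainder until the remainder is 0:
139 = 3·42 + 13, so a_0 = 3
42 = 3·13 + 3, so a_1 = 3
13 = 4·3 + 1, so a_2 = 4
3 = 3·1 + 0, so a_3 = 3

[3; 3, 4, 3]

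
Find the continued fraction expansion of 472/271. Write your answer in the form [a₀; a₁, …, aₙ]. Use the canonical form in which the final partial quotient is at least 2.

[1; 1, 2, 1, 6, 1, 3, 2]

⌊472/271⌋ = 1, remainder 201
⌊271/201⌋ = 1, remainder 70
⌊201/70⌋ = 2, remainder 61
⌊70/61⌋ = 1, remainder 9
⌊61/9⌋ = 6, remainder 7
⌊9/7⌋ = 1, remainder 2
⌊7/2⌋ = 3, remainder 1
⌊2/1⌋ = 2, remainder 0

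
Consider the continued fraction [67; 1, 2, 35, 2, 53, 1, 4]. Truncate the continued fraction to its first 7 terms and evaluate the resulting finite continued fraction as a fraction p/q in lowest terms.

792819/11716

Start with 1.
53 + 1/(1/1) = 53 + 1/1 = 54/1
2 + 1/(54/1) = 2 + 1/54 = 109/54
35 + 1/(109/54) = 35 + 54/109 = 3869/109
2 + 1/(3869/109) = 2 + 109/3869 = 7847/3869
1 + 1/(7847/3869) = 1 + 3869/7847 = 11716/7847
67 + 1/(11716/7847) = 67 + 7847/11716 = 792819/11716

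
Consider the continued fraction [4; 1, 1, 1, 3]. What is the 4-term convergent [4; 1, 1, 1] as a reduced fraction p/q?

14/3

Start with 1.
1 + 1/(1/1) = 1 + 1/1 = 2/1
1 + 1/(2/1) = 1 + 1/2 = 3/2
4 + 1/(3/2) = 4 + 2/3 = 14/3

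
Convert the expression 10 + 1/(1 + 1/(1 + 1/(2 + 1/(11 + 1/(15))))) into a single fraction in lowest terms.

9113/860

a_0 = 10: 10/1
a_1 = 1: 11/1
a_2 = 1: 21/2
a_3 = 2: 53/5
a_4 = 11: 604/57
a_5 = 15: 9113/860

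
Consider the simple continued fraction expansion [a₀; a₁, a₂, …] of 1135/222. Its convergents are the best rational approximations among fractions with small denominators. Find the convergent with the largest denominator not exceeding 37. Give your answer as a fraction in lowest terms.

a_0 = 5: 5/1  (≤ bound)
a_1 = 8: 41/8  (≤ bound)
a_2 = 1: 46/9  (≤ bound)
a_3 = 7: 363/71  (> 37, stop)

46/9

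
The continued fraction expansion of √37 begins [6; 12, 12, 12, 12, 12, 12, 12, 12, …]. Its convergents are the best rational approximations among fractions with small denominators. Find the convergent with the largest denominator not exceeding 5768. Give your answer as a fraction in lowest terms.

10657/1752

a_0 = 6: 6/1  (≤ bound)
a_1 = 12: 73/12  (≤ bound)
a_2 = 12: 882/145  (≤ bound)
a_3 = 12: 10657/1752  (≤ bound)
a_4 = 12: 128766/21169  (> 5768, stop)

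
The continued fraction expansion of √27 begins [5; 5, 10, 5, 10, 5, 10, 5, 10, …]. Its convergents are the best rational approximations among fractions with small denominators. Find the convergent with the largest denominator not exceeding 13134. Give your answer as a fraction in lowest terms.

13775/2651

List convergents until the denominator exceeds the bound:
a_0 = 5: 5/1  (≤ bound)
a_1 = 5: 26/5  (≤ bound)
a_2 = 10: 265/51  (≤ bound)
a_3 = 5: 1351/260  (≤ bound)
a_4 = 10: 13775/2651  (≤ bound)
a_5 = 5: 70226/13515  (> 13134, stop)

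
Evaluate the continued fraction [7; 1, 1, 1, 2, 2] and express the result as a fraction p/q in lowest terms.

145/19

a_0 = 7: 7/1
a_1 = 1: 8/1
a_2 = 1: 15/2
a_3 = 1: 23/3
a_4 = 2: 61/8
a_5 = 2: 145/19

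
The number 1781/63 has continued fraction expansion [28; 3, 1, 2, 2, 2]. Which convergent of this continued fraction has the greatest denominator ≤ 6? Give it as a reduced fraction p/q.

List convergents until the denominator exceeds the bound:
a_0 = 28: 28/1  (≤ bound)
a_1 = 3: 85/3  (≤ bound)
a_2 = 1: 113/4  (≤ bound)
a_3 = 2: 311/11  (> 6, stop)

113/4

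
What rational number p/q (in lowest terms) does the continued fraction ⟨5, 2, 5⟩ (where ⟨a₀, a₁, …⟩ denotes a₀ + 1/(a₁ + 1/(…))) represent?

60/11

Start with 5.
2 + 1/(5/1) = 2 + 1/5 = 11/5
5 + 1/(11/5) = 5 + 5/11 = 60/11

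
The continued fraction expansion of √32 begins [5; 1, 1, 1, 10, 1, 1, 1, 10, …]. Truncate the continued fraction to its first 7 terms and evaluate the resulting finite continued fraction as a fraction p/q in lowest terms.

a_0 = 5: 5/1
a_1 = 1: 6/1
a_2 = 1: 11/2
a_3 = 1: 17/3
a_4 = 10: 181/32
a_5 = 1: 198/35
a_6 = 1: 379/67

379/67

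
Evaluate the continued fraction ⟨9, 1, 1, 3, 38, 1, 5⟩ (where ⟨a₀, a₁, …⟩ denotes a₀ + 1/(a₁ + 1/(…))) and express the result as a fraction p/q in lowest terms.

15725/1643

Start with 5.
1 + 1/(5/1) = 1 + 1/5 = 6/5
38 + 1/(6/5) = 38 + 5/6 = 233/6
3 + 1/(233/6) = 3 + 6/233 = 705/233
1 + 1/(705/233) = 1 + 233/705 = 938/705
1 + 1/(938/705) = 1 + 705/938 = 1643/938
9 + 1/(1643/938) = 9 + 938/1643 = 15725/1643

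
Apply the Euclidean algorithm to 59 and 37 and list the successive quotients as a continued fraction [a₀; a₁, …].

[1; 1, 1, 2, 7]

Repeatedly divide and take the remainder:
⌊59/37⌋ = 1, remainder 22
⌊37/22⌋ = 1, remainder 15
⌊22/15⌋ = 1, remainder 7
⌊15/7⌋ = 2, remainder 1
⌊7/1⌋ = 7, remainder 0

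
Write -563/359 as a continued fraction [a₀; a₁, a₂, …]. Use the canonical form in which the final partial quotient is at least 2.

-563 ÷ 359 → quotient -2, remainder 155
359 ÷ 155 → quotient 2, remainder 49
155 ÷ 49 → quotient 3, remainder 8
49 ÷ 8 → quotient 6, remainder 1
8 ÷ 1 → quotient 8, remainder 0

[-2; 2, 3, 6, 8]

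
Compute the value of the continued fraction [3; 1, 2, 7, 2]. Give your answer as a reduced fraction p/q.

Start with 2.
7 + 1/(2/1) = 7 + 1/2 = 15/2
2 + 1/(15/2) = 2 + 2/15 = 32/15
1 + 1/(32/15) = 1 + 15/32 = 47/32
3 + 1/(47/32) = 3 + 32/47 = 173/47

173/47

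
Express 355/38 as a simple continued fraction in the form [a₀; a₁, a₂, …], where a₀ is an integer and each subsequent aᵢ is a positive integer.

[9; 2, 1, 12]

⌊355/38⌋ = 9, remainder 13
⌊38/13⌋ = 2, remainder 12
⌊13/12⌋ = 1, remainder 1
⌊12/1⌋ = 12, remainder 0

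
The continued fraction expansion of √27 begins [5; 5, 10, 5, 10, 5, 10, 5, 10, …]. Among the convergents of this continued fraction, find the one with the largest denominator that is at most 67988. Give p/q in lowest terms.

List convergents until the denominator exceeds the bound:
a_0 = 5: 5/1  (≤ bound)
a_1 = 5: 26/5  (≤ bound)
a_2 = 10: 265/51  (≤ bound)
a_3 = 5: 1351/260  (≤ bound)
a_4 = 10: 13775/2651  (≤ bound)
a_5 = 5: 70226/13515  (≤ bound)
a_6 = 10: 716035/137801  (> 67988, stop)

70226/13515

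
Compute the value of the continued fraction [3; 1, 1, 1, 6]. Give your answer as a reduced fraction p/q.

Start with 6.
1 + 1/(6/1) = 1 + 1/6 = 7/6
1 + 1/(7/6) = 1 + 6/7 = 13/7
1 + 1/(13/7) = 1 + 7/13 = 20/13
3 + 1/(20/13) = 3 + 13/20 = 73/20

73/20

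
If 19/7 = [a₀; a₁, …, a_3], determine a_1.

⌊19/7⌋ = 2, remainder 5
⌊7/5⌋ = 1, remainder 2

1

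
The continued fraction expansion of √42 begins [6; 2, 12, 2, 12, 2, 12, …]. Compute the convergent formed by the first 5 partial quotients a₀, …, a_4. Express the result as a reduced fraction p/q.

4206/649

Start with 12.
2 + 1/(12/1) = 2 + 1/12 = 25/12
12 + 1/(25/12) = 12 + 12/25 = 312/25
2 + 1/(312/25) = 2 + 25/312 = 649/312
6 + 1/(649/312) = 6 + 312/649 = 4206/649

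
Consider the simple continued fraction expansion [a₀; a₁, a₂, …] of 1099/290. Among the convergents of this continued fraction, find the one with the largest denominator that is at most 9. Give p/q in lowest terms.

19/5

a_0 = 3: 3/1  (≤ bound)
a_1 = 1: 4/1  (≤ bound)
a_2 = 3: 15/4  (≤ bound)
a_3 = 1: 19/5  (≤ bound)
a_4 = 3: 72/19  (> 9, stop)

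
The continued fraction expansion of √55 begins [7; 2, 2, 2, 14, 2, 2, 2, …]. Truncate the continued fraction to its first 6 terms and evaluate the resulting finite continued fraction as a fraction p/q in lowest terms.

a_0 = 7: 7/1
a_1 = 2: 15/2
a_2 = 2: 37/5
a_3 = 2: 89/12
a_4 = 14: 1283/173
a_5 = 2: 2655/358

2655/358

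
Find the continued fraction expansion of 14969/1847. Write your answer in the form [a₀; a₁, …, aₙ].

[8; 9, 1, 1, 3, 13, 2]

14969 = 8·1847 + 193, so a_0 = 8
1847 = 9·193 + 110, so a_1 = 9
193 = 1·110 + 83, so a_2 = 1
110 = 1·83 + 27, so a_3 = 1
83 = 3·27 + 2, so a_4 = 3
27 = 13·2 + 1, so a_5 = 13
2 = 2·1 + 0, so a_6 = 2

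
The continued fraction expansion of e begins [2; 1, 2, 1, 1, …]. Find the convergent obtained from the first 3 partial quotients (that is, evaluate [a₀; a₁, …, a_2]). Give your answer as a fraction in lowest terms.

Collapse the nested fraction from the inside out:
Start with 2.
1 + 1/(2/1) = 1 + 1/2 = 3/2
2 + 1/(3/2) = 2 + 2/3 = 8/3

8/3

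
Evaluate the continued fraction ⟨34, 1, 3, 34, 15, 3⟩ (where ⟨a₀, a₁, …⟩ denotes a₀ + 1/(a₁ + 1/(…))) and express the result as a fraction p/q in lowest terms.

219423/6314

Starting at the tail and folding back:
Start with 3.
15 + 1/(3/1) = 15 + 1/3 = 46/3
34 + 1/(46/3) = 34 + 3/46 = 1567/46
3 + 1/(1567/46) = 3 + 46/1567 = 4747/1567
1 + 1/(4747/1567) = 1 + 1567/4747 = 6314/4747
34 + 1/(6314/4747) = 34 + 4747/6314 = 219423/6314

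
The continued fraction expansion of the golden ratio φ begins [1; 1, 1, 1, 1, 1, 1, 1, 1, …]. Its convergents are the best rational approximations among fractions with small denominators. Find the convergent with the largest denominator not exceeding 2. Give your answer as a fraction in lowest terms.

3/2

List convergents until the denominator exceeds the bound:
a_0 = 1: 1/1  (≤ bound)
a_1 = 1: 2/1  (≤ bound)
a_2 = 1: 3/2  (≤ bound)
a_3 = 1: 5/3  (> 2, stop)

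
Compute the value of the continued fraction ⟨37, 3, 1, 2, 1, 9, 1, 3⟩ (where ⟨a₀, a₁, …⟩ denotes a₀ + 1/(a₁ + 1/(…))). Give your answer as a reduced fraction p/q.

a_0 = 37: 37/1
a_1 = 3: 112/3
a_2 = 1: 149/4
a_3 = 2: 410/11
a_4 = 1: 559/15
a_5 = 9: 5441/146
a_6 = 1: 6000/161
a_7 = 3: 23441/629

23441/629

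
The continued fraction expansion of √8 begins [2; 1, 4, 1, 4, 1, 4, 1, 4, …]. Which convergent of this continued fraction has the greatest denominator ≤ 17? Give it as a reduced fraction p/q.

List convergents until the denominator exceeds the bound:
a_0 = 2: 2/1  (≤ bound)
a_1 = 1: 3/1  (≤ bound)
a_2 = 4: 14/5  (≤ bound)
a_3 = 1: 17/6  (≤ bound)
a_4 = 4: 82/29  (> 17, stop)

17/6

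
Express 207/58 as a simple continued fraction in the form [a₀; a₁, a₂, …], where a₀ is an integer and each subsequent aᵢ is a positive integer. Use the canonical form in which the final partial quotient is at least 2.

[3; 1, 1, 3, 8]

⌊207/58⌋ = 3, remainder 33
⌊58/33⌋ = 1, remainder 25
⌊33/25⌋ = 1, remainder 8
⌊25/8⌋ = 3, remainder 1
⌊8/1⌋ = 8, remainder 0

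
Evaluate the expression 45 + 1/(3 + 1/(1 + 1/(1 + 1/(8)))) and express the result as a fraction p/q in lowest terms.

2717/60

Collapse the nested fraction from the inside out:
Start with 8.
1 + 1/(8/1) = 1 + 1/8 = 9/8
1 + 1/(9/8) = 1 + 8/9 = 17/9
3 + 1/(17/9) = 3 + 9/17 = 60/17
45 + 1/(60/17) = 45 + 17/60 = 2717/60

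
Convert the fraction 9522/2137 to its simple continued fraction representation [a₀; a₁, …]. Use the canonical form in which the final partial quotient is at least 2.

[4; 2, 5, 6, 1, 1, 14]

⌊9522/2137⌋ = 4, remainder 974
⌊2137/974⌋ = 2, remainder 189
⌊974/189⌋ = 5, remainder 29
⌊189/29⌋ = 6, remainder 15
⌊29/15⌋ = 1, remainder 14
⌊15/14⌋ = 1, remainder 1
⌊14/1⌋ = 14, remainder 0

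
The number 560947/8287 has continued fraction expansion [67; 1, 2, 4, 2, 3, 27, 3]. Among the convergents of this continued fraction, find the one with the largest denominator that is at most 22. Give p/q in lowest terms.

List convergents until the denominator exceeds the bound:
a_0 = 67: 67/1  (≤ bound)
a_1 = 1: 68/1  (≤ bound)
a_2 = 2: 203/3  (≤ bound)
a_3 = 4: 880/13  (≤ bound)
a_4 = 2: 1963/29  (> 22, stop)

880/13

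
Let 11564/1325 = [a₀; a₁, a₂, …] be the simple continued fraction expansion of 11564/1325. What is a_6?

⌊11564/1325⌋ = 8, remainder 964
⌊1325/964⌋ = 1, remainder 361
⌊964/361⌋ = 2, remainder 242
⌊361/242⌋ = 1, remainder 119
⌊242/119⌋ = 2, remainder 4
⌊119/4⌋ = 29, remainder 3
⌊4/3⌋ = 1, remainder 1

1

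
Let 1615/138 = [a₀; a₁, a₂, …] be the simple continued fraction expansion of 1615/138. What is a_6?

Run the Euclidean algorithm, recording each quotient:
1615 ÷ 138 → quotient 11, remainder 97
138 ÷ 97 → quotient 1, remainder 41
97 ÷ 41 → quotient 2, remainder 15
41 ÷ 15 → quotient 2, remainder 11
15 ÷ 11 → quotient 1, remainder 4
11 ÷ 4 → quotient 2, remainder 3
4 ÷ 3 → quotient 1, remainder 1

1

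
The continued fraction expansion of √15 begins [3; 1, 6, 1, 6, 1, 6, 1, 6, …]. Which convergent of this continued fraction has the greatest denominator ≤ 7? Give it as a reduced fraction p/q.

a_0 = 3: 3/1  (≤ bound)
a_1 = 1: 4/1  (≤ bound)
a_2 = 6: 27/7  (≤ bound)
a_3 = 1: 31/8  (> 7, stop)

27/7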